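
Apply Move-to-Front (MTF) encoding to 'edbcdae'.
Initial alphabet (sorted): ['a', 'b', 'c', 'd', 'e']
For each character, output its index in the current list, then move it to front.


MTF encoding:
'e': index 4 in ['a', 'b', 'c', 'd', 'e'] -> ['e', 'a', 'b', 'c', 'd']
'd': index 4 in ['e', 'a', 'b', 'c', 'd'] -> ['d', 'e', 'a', 'b', 'c']
'b': index 3 in ['d', 'e', 'a', 'b', 'c'] -> ['b', 'd', 'e', 'a', 'c']
'c': index 4 in ['b', 'd', 'e', 'a', 'c'] -> ['c', 'b', 'd', 'e', 'a']
'd': index 2 in ['c', 'b', 'd', 'e', 'a'] -> ['d', 'c', 'b', 'e', 'a']
'a': index 4 in ['d', 'c', 'b', 'e', 'a'] -> ['a', 'd', 'c', 'b', 'e']
'e': index 4 in ['a', 'd', 'c', 'b', 'e'] -> ['e', 'a', 'd', 'c', 'b']


Output: [4, 4, 3, 4, 2, 4, 4]


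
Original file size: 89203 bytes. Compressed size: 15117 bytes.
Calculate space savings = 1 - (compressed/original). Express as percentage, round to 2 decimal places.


ratio = compressed/original = 15117/89203 = 0.169467
savings = 1 - ratio = 1 - 0.169467 = 0.830533
as a percentage: 0.830533 * 100 = 83.05%

Space savings = 1 - 15117/89203 = 83.05%


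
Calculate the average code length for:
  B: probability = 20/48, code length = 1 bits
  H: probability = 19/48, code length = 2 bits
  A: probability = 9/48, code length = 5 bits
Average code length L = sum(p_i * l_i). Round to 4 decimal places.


Weighted contributions p_i * l_i:
  B: (20/48) * 1 = 20/48
  H: (19/48) * 2 = 38/48
  A: (9/48) * 5 = 45/48
Sum = (20 + 38 + 45)/48 = 103/48

L = 103/48 = 2.1458 bits/symbol


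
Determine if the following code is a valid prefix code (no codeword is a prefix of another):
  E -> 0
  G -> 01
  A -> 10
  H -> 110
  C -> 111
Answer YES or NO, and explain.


Checking each pair (does one codeword prefix another?):
  E='0' vs G='01': prefix -- VIOLATION

NO -- this is NOT a valid prefix code. E (0) is a prefix of G (01).


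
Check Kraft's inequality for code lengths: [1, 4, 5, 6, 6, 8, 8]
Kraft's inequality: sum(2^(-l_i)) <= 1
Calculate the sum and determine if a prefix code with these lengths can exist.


Sum = 2^(-1) + 2^(-4) + 2^(-5) + 2^(-6) + 2^(-6) + 2^(-8) + 2^(-8)
    = 0.5 + 0.0625 + 0.03125 + 0.015625 + 0.015625 + 0.00390625 + 0.00390625
    = 162/256 = 0.6328125
Since 0.6328125 <= 1, Kraft's inequality IS satisfied.
A prefix code with these lengths CAN exist.

Kraft sum = 0.6328125. Satisfied.


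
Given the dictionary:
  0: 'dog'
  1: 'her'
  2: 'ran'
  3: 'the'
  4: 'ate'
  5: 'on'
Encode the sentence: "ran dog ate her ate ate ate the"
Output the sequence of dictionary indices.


Look up each word in the dictionary:
  'ran' -> 2
  'dog' -> 0
  'ate' -> 4
  'her' -> 1
  'ate' -> 4
  'ate' -> 4
  'ate' -> 4
  'the' -> 3

Encoded: [2, 0, 4, 1, 4, 4, 4, 3]


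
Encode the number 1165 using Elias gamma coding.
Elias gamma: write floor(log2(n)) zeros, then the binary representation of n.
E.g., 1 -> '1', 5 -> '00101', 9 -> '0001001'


num_bits = floor(log2(1165)) + 1 = 11
leading_zeros = num_bits - 1 = 10
binary(1165) = 10010001101

Elias gamma(1165) = '0000000000' + '10010001101' = 000000000010010001101 (21 bits)


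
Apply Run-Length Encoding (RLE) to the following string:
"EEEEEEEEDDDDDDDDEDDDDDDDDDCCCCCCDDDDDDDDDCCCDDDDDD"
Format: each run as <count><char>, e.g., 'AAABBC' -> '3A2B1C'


Scanning runs left to right:
  i=0: run of 'E' x 8 -> '8E'
  i=8: run of 'D' x 8 -> '8D'
  i=16: run of 'E' x 1 -> '1E'
  i=17: run of 'D' x 9 -> '9D'
  i=26: run of 'C' x 6 -> '6C'
  i=32: run of 'D' x 9 -> '9D'
  i=41: run of 'C' x 3 -> '3C'
  i=44: run of 'D' x 6 -> '6D'

RLE = 8E8D1E9D6C9D3C6D


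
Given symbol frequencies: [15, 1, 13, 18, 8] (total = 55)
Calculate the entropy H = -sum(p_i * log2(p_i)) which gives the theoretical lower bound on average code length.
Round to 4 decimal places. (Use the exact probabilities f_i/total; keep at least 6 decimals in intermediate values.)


Per-symbol terms -p_i * log2(p_i) with p_i = f_i/55:
  p = 15/55 = 0.272727: log2(p) = -1.874469, -p*log2(p) = 0.511219
  p = 1/55 = 0.018182: log2(p) = -5.781360, -p*log2(p) = 0.105116
  p = 13/55 = 0.236364: log2(p) = -2.080920, -p*log2(p) = 0.491854
  p = 18/55 = 0.327273: log2(p) = -1.611435, -p*log2(p) = 0.527379
  p = 8/55 = 0.145455: log2(p) = -2.781360, -p*log2(p) = 0.404561
H = 0.511219 + 0.105116 + 0.491854 + 0.527379 + 0.404561 = 2.040129

H = 2.0401 bits/symbol


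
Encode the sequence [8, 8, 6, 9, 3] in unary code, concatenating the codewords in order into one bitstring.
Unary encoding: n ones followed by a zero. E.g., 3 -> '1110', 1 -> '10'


Encode each number as n ones followed by a terminating 0:
  8 -> 111111110 (9 bits)
  8 -> 111111110 (9 bits)
  6 -> 1111110 (7 bits)
  9 -> 1111111110 (10 bits)
  3 -> 1110 (4 bits)
Total length = 9 + 9 + 7 + 10 + 4 = 39 bits.

Unary([8, 8, 6, 9, 3]) = 111111110111111110111111011111111101110 (39 bits)


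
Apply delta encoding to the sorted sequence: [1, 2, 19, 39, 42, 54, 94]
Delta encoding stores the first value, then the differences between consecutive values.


First value: 1
Deltas:
  2 - 1 = 1
  19 - 2 = 17
  39 - 19 = 20
  42 - 39 = 3
  54 - 42 = 12
  94 - 54 = 40


Delta encoded: [1, 1, 17, 20, 3, 12, 40]


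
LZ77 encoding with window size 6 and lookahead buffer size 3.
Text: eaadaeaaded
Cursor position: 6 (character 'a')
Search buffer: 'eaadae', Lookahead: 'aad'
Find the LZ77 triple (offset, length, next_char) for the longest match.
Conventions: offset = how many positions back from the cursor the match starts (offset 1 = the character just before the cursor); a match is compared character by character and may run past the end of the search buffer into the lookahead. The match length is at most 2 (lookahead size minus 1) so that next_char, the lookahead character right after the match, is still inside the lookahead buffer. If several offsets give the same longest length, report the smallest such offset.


Try each offset into the search buffer:
  offset=1 (pos 5, char 'e'): match length 0
  offset=2 (pos 4, char 'a'): match length 1
  offset=3 (pos 3, char 'd'): match length 0
  offset=4 (pos 2, char 'a'): match length 1
  offset=5 (pos 1, char 'a'): match length 2
  offset=6 (pos 0, char 'e'): match length 0
Longest match has length 2 at offset 5.
next_char = character at position 6 + 2 = 8 -> 'd'

Best match: offset=5, length=2 (matching 'aa' starting at position 1)
LZ77 triple: (5, 2, 'd')


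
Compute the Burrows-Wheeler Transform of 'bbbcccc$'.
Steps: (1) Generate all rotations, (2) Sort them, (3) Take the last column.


Rotations (sorted):
  0: $bbbcccc -> last char: c
  1: bbbcccc$ -> last char: $
  2: bbcccc$b -> last char: b
  3: bcccc$bb -> last char: b
  4: c$bbbccc -> last char: c
  5: cc$bbbcc -> last char: c
  6: ccc$bbbc -> last char: c
  7: cccc$bbb -> last char: b


BWT = c$bbcccb


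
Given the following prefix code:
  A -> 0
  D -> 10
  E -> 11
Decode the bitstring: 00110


Decoding step by step:
Bits 0 -> A
Bits 0 -> A
Bits 11 -> E
Bits 0 -> A


Decoded message: AAEA


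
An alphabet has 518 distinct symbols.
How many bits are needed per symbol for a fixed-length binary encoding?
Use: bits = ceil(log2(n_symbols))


log2(518) = 9.0168
Bracket: 2^9 = 512 < 518 <= 2^10 = 1024
So ceil(log2(518)) = 10

bits = ceil(log2(518)) = ceil(9.0168) = 10 bits


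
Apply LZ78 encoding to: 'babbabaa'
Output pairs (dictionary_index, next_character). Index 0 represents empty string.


LZ78 encoding steps:
Dictionary: {0: ''}
Step 1: w='' (idx 0), next='b' -> output (0, 'b'), add 'b' as idx 1
Step 2: w='' (idx 0), next='a' -> output (0, 'a'), add 'a' as idx 2
Step 3: w='b' (idx 1), next='b' -> output (1, 'b'), add 'bb' as idx 3
Step 4: w='a' (idx 2), next='b' -> output (2, 'b'), add 'ab' as idx 4
Step 5: w='a' (idx 2), next='a' -> output (2, 'a'), add 'aa' as idx 5


Encoded: [(0, 'b'), (0, 'a'), (1, 'b'), (2, 'b'), (2, 'a')]


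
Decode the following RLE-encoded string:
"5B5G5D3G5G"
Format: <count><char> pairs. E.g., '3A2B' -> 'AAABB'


Expanding each <count><char> pair:
  5B -> 'BBBBB'
  5G -> 'GGGGG'
  5D -> 'DDDDD'
  3G -> 'GGG'
  5G -> 'GGGGG'

Decoded = BBBBBGGGGGDDDDDGGGGGGGG


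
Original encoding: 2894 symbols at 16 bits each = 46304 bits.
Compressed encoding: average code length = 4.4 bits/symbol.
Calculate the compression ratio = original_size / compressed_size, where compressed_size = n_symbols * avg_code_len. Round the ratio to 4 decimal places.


original_size = n_symbols * orig_bits = 2894 * 16 = 46304 bits
compressed_size = n_symbols * avg_code_len = 2894 * 4.4 = 12733.6 bits
ratio = original_size / compressed_size = 46304 / 12733.6 = 3.6364

Compression ratio = 3.6364


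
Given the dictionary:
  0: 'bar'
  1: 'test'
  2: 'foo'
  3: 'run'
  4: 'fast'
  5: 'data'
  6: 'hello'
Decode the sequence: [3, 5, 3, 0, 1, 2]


Look up each index in the dictionary:
  3 -> 'run'
  5 -> 'data'
  3 -> 'run'
  0 -> 'bar'
  1 -> 'test'
  2 -> 'foo'

Decoded: "run data run bar test foo"


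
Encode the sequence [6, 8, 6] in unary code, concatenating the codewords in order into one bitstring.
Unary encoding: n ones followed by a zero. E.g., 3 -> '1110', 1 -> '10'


Encode each number as n ones followed by a terminating 0:
  6 -> 1111110 (7 bits)
  8 -> 111111110 (9 bits)
  6 -> 1111110 (7 bits)
Total length = 7 + 9 + 7 = 23 bits.

Unary([6, 8, 6]) = 11111101111111101111110 (23 bits)


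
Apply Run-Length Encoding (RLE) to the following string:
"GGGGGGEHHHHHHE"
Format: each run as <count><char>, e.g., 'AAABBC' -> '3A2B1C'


Scanning runs left to right:
  i=0: run of 'G' x 6 -> '6G'
  i=6: run of 'E' x 1 -> '1E'
  i=7: run of 'H' x 6 -> '6H'
  i=13: run of 'E' x 1 -> '1E'

RLE = 6G1E6H1E


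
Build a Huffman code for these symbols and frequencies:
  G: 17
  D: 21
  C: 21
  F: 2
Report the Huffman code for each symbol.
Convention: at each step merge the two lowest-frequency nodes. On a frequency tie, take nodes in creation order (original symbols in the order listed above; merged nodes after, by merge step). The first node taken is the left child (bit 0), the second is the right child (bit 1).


Huffman tree construction:
Step 1: Merge F(2) + G(17) = 19
Step 2: Merge (F+G)(19) + D(21) = 40
Step 3: Merge C(21) + ((F+G)+D)(40) = 61
Read each symbol's code off the tree from the root (left child = 0, right child = 1).

Codes:
  G: 101 (length 3)
  D: 11 (length 2)
  C: 0 (length 1)
  F: 100 (length 3)
Average code length: 120/61 = 1.9672 bits/symbol


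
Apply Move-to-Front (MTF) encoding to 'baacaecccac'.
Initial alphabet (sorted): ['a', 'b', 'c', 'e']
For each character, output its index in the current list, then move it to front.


MTF encoding:
'b': index 1 in ['a', 'b', 'c', 'e'] -> ['b', 'a', 'c', 'e']
'a': index 1 in ['b', 'a', 'c', 'e'] -> ['a', 'b', 'c', 'e']
'a': index 0 in ['a', 'b', 'c', 'e'] -> ['a', 'b', 'c', 'e']
'c': index 2 in ['a', 'b', 'c', 'e'] -> ['c', 'a', 'b', 'e']
'a': index 1 in ['c', 'a', 'b', 'e'] -> ['a', 'c', 'b', 'e']
'e': index 3 in ['a', 'c', 'b', 'e'] -> ['e', 'a', 'c', 'b']
'c': index 2 in ['e', 'a', 'c', 'b'] -> ['c', 'e', 'a', 'b']
'c': index 0 in ['c', 'e', 'a', 'b'] -> ['c', 'e', 'a', 'b']
'c': index 0 in ['c', 'e', 'a', 'b'] -> ['c', 'e', 'a', 'b']
'a': index 2 in ['c', 'e', 'a', 'b'] -> ['a', 'c', 'e', 'b']
'c': index 1 in ['a', 'c', 'e', 'b'] -> ['c', 'a', 'e', 'b']


Output: [1, 1, 0, 2, 1, 3, 2, 0, 0, 2, 1]


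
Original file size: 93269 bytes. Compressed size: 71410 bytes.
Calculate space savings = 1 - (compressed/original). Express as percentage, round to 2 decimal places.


ratio = compressed/original = 71410/93269 = 0.765635
savings = 1 - ratio = 1 - 0.765635 = 0.234365
as a percentage: 0.234365 * 100 = 23.44%

Space savings = 1 - 71410/93269 = 23.44%


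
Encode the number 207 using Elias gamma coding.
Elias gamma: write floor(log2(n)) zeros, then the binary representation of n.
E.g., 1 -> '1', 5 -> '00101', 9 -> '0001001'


num_bits = floor(log2(207)) + 1 = 8
leading_zeros = num_bits - 1 = 7
binary(207) = 11001111

Elias gamma(207) = '0000000' + '11001111' = 000000011001111 (15 bits)


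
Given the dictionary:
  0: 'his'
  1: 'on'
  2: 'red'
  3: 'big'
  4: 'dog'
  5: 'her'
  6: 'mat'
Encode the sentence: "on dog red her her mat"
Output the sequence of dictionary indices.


Look up each word in the dictionary:
  'on' -> 1
  'dog' -> 4
  'red' -> 2
  'her' -> 5
  'her' -> 5
  'mat' -> 6

Encoded: [1, 4, 2, 5, 5, 6]


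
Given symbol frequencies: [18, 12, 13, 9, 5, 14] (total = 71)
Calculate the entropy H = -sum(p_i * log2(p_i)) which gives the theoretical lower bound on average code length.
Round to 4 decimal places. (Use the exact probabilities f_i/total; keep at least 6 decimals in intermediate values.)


Per-symbol terms -p_i * log2(p_i) with p_i = f_i/71:
  p = 18/71 = 0.253521: log2(p) = -1.979822, -p*log2(p) = 0.501927
  p = 12/71 = 0.169014: log2(p) = -2.564785, -p*log2(p) = 0.433485
  p = 13/71 = 0.183099: log2(p) = -2.449307, -p*log2(p) = 0.448465
  p = 9/71 = 0.126761: log2(p) = -2.979822, -p*log2(p) = 0.377724
  p = 5/71 = 0.070423: log2(p) = -3.827819, -p*log2(p) = 0.269565
  p = 14/71 = 0.197183: log2(p) = -2.342392, -p*log2(p) = 0.461880
H = 0.501927 + 0.433485 + 0.448465 + 0.377724 + 0.269565 + 0.461880 = 2.493046

H = 2.493 bits/symbol


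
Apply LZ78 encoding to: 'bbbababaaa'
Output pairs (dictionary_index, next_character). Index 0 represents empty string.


LZ78 encoding steps:
Dictionary: {0: ''}
Step 1: w='' (idx 0), next='b' -> output (0, 'b'), add 'b' as idx 1
Step 2: w='b' (idx 1), next='b' -> output (1, 'b'), add 'bb' as idx 2
Step 3: w='' (idx 0), next='a' -> output (0, 'a'), add 'a' as idx 3
Step 4: w='b' (idx 1), next='a' -> output (1, 'a'), add 'ba' as idx 4
Step 5: w='ba' (idx 4), next='a' -> output (4, 'a'), add 'baa' as idx 5
Step 6: w='a' (idx 3), end of input -> output (3, '')


Encoded: [(0, 'b'), (1, 'b'), (0, 'a'), (1, 'a'), (4, 'a'), (3, '')]


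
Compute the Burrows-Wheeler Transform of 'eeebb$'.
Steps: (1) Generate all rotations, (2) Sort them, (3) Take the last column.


Rotations (sorted):
  0: $eeebb -> last char: b
  1: b$eeeb -> last char: b
  2: bb$eee -> last char: e
  3: ebb$ee -> last char: e
  4: eebb$e -> last char: e
  5: eeebb$ -> last char: $


BWT = bbeee$


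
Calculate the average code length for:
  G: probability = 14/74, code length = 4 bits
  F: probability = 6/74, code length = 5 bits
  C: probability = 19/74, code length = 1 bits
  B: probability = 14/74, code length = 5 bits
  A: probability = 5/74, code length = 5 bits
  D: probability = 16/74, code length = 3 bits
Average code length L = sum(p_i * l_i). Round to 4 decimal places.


Weighted contributions p_i * l_i:
  G: (14/74) * 4 = 56/74
  F: (6/74) * 5 = 30/74
  C: (19/74) * 1 = 19/74
  B: (14/74) * 5 = 70/74
  A: (5/74) * 5 = 25/74
  D: (16/74) * 3 = 48/74
Sum = (56 + 30 + 19 + 70 + 25 + 48)/74 = 248/74

L = 248/74 = 3.3514 bits/symbol


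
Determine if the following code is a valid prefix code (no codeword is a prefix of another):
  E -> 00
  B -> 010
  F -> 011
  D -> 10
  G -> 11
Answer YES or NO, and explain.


Checking each pair (does one codeword prefix another?):
  E='00' vs B='010': no prefix
  E='00' vs F='011': no prefix
  E='00' vs D='10': no prefix
  E='00' vs G='11': no prefix
  B='010' vs E='00': no prefix
  B='010' vs F='011': no prefix
  B='010' vs D='10': no prefix
  B='010' vs G='11': no prefix
  F='011' vs E='00': no prefix
  F='011' vs B='010': no prefix
  F='011' vs D='10': no prefix
  F='011' vs G='11': no prefix
  D='10' vs E='00': no prefix
  D='10' vs B='010': no prefix
  D='10' vs F='011': no prefix
  D='10' vs G='11': no prefix
  G='11' vs E='00': no prefix
  G='11' vs B='010': no prefix
  G='11' vs F='011': no prefix
  G='11' vs D='10': no prefix
No violation found over all pairs.

YES -- this is a valid prefix code. No codeword is a prefix of any other codeword.


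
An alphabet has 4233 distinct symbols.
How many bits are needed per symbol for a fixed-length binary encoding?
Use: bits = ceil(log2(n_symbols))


log2(4233) = 12.0475
Bracket: 2^12 = 4096 < 4233 <= 2^13 = 8192
So ceil(log2(4233)) = 13

bits = ceil(log2(4233)) = ceil(12.0475) = 13 bits


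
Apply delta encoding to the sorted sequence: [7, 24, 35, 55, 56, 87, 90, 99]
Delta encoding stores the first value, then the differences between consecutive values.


First value: 7
Deltas:
  24 - 7 = 17
  35 - 24 = 11
  55 - 35 = 20
  56 - 55 = 1
  87 - 56 = 31
  90 - 87 = 3
  99 - 90 = 9


Delta encoded: [7, 17, 11, 20, 1, 31, 3, 9]


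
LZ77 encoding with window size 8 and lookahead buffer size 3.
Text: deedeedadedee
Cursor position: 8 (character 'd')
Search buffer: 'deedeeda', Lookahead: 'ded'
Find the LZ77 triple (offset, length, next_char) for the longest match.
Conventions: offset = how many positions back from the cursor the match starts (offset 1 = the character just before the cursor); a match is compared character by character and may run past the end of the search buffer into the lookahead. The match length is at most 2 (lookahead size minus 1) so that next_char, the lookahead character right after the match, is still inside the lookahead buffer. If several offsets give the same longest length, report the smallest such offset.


Try each offset into the search buffer:
  offset=1 (pos 7, char 'a'): match length 0
  offset=2 (pos 6, char 'd'): match length 1
  offset=3 (pos 5, char 'e'): match length 0
  offset=4 (pos 4, char 'e'): match length 0
  offset=5 (pos 3, char 'd'): match length 2
  offset=6 (pos 2, char 'e'): match length 0
  offset=7 (pos 1, char 'e'): match length 0
  offset=8 (pos 0, char 'd'): match length 2
Longest match has length 2, found at offsets 5, 8; take the smallest, offset 5.
next_char = character at position 8 + 2 = 10 -> 'd'

Best match: offset=5, length=2 (matching 'de' starting at position 3)
LZ77 triple: (5, 2, 'd')


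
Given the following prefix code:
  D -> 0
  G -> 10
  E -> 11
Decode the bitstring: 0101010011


Decoding step by step:
Bits 0 -> D
Bits 10 -> G
Bits 10 -> G
Bits 10 -> G
Bits 0 -> D
Bits 11 -> E


Decoded message: DGGGDE


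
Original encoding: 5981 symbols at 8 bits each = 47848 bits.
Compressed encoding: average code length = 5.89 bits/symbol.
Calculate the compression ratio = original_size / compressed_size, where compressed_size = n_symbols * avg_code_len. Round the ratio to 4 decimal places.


original_size = n_symbols * orig_bits = 5981 * 8 = 47848 bits
compressed_size = n_symbols * avg_code_len = 5981 * 5.89 = 35228.09 bits
ratio = original_size / compressed_size = 47848 / 35228.09 = 1.3582

Compression ratio = 1.3582


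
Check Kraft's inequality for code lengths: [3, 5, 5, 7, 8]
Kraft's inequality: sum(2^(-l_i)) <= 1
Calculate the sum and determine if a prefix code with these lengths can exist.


Sum = 2^(-3) + 2^(-5) + 2^(-5) + 2^(-7) + 2^(-8)
    = 0.125 + 0.03125 + 0.03125 + 0.0078125 + 0.00390625
    = 51/256 = 0.19921875
Since 0.19921875 <= 1, Kraft's inequality IS satisfied.
A prefix code with these lengths CAN exist.

Kraft sum = 0.19921875. Satisfied.


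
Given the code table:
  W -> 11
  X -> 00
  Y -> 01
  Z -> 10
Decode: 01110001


Decoding:
01 -> Y
11 -> W
00 -> X
01 -> Y


Result: YWXY


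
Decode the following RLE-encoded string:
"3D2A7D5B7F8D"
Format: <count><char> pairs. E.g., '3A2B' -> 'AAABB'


Expanding each <count><char> pair:
  3D -> 'DDD'
  2A -> 'AA'
  7D -> 'DDDDDDD'
  5B -> 'BBBBB'
  7F -> 'FFFFFFF'
  8D -> 'DDDDDDDD'

Decoded = DDDAADDDDDDDBBBBBFFFFFFFDDDDDDDD


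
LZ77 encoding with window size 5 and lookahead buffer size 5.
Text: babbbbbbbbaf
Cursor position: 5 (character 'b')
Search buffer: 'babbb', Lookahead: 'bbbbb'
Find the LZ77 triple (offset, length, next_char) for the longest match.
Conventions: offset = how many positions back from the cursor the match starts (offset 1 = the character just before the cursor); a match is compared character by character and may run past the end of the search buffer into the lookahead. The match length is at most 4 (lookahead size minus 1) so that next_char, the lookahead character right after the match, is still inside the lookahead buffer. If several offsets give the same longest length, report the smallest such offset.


Try each offset into the search buffer:
  offset=1 (pos 4, char 'b'): match length 4
  offset=2 (pos 3, char 'b'): match length 4
  offset=3 (pos 2, char 'b'): match length 4
  offset=4 (pos 1, char 'a'): match length 0
  offset=5 (pos 0, char 'b'): match length 1
Longest match has length 4, found at offsets 1, 2, 3; take the smallest, offset 1.
next_char = character at position 5 + 4 = 9 -> 'b'

Best match: offset=1, length=4 (matching 'bbbb' starting at position 4)
LZ77 triple: (1, 4, 'b')


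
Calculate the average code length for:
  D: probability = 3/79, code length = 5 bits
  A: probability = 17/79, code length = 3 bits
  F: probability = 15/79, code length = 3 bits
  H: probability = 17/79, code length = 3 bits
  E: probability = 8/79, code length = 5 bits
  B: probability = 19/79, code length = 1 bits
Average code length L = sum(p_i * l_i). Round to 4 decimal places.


Weighted contributions p_i * l_i:
  D: (3/79) * 5 = 15/79
  A: (17/79) * 3 = 51/79
  F: (15/79) * 3 = 45/79
  H: (17/79) * 3 = 51/79
  E: (8/79) * 5 = 40/79
  B: (19/79) * 1 = 19/79
Sum = (15 + 51 + 45 + 51 + 40 + 19)/79 = 221/79

L = 221/79 = 2.7975 bits/symbol


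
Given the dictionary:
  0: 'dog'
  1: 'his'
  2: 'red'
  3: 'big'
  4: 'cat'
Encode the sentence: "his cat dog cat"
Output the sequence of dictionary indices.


Look up each word in the dictionary:
  'his' -> 1
  'cat' -> 4
  'dog' -> 0
  'cat' -> 4

Encoded: [1, 4, 0, 4]


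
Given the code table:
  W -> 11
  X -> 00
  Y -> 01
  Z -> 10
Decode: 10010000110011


Decoding:
10 -> Z
01 -> Y
00 -> X
00 -> X
11 -> W
00 -> X
11 -> W


Result: ZYXXWXW


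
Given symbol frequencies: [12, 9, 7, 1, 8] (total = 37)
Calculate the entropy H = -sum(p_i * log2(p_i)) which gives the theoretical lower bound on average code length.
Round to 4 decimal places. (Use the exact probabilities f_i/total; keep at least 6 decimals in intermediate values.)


Per-symbol terms -p_i * log2(p_i) with p_i = f_i/37:
  p = 12/37 = 0.324324: log2(p) = -1.624491, -p*log2(p) = 0.526862
  p = 9/37 = 0.243243: log2(p) = -2.039528, -p*log2(p) = 0.496101
  p = 7/37 = 0.189189: log2(p) = -2.402098, -p*log2(p) = 0.454451
  p = 1/37 = 0.027027: log2(p) = -5.209453, -p*log2(p) = 0.140796
  p = 8/37 = 0.216216: log2(p) = -2.209453, -p*log2(p) = 0.477720
H = 0.526862 + 0.496101 + 0.454451 + 0.140796 + 0.477720 = 2.095930

H = 2.0959 bits/symbol


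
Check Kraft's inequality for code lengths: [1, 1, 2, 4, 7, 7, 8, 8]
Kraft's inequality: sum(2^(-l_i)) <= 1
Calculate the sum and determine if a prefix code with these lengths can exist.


Sum = 2^(-1) + 2^(-1) + 2^(-2) + 2^(-4) + 2^(-7) + 2^(-7) + 2^(-8) + 2^(-8)
    = 0.5 + 0.5 + 0.25 + 0.0625 + 0.0078125 + 0.0078125 + 0.00390625 + 0.00390625
    = 342/256 = 1.3359375
Since 1.3359375 > 1, Kraft's inequality is NOT satisfied.
A prefix code with these lengths CANNOT exist.

Kraft sum = 1.3359375. Not satisfied.


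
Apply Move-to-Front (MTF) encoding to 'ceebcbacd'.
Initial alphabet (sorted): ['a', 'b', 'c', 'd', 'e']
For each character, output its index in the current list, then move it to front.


MTF encoding:
'c': index 2 in ['a', 'b', 'c', 'd', 'e'] -> ['c', 'a', 'b', 'd', 'e']
'e': index 4 in ['c', 'a', 'b', 'd', 'e'] -> ['e', 'c', 'a', 'b', 'd']
'e': index 0 in ['e', 'c', 'a', 'b', 'd'] -> ['e', 'c', 'a', 'b', 'd']
'b': index 3 in ['e', 'c', 'a', 'b', 'd'] -> ['b', 'e', 'c', 'a', 'd']
'c': index 2 in ['b', 'e', 'c', 'a', 'd'] -> ['c', 'b', 'e', 'a', 'd']
'b': index 1 in ['c', 'b', 'e', 'a', 'd'] -> ['b', 'c', 'e', 'a', 'd']
'a': index 3 in ['b', 'c', 'e', 'a', 'd'] -> ['a', 'b', 'c', 'e', 'd']
'c': index 2 in ['a', 'b', 'c', 'e', 'd'] -> ['c', 'a', 'b', 'e', 'd']
'd': index 4 in ['c', 'a', 'b', 'e', 'd'] -> ['d', 'c', 'a', 'b', 'e']


Output: [2, 4, 0, 3, 2, 1, 3, 2, 4]


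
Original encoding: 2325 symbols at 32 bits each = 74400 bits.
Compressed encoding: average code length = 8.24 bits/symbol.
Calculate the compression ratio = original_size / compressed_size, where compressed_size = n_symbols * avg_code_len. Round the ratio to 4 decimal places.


original_size = n_symbols * orig_bits = 2325 * 32 = 74400 bits
compressed_size = n_symbols * avg_code_len = 2325 * 8.24 = 19158.0 bits
ratio = original_size / compressed_size = 74400 / 19158.0 = 3.8835

Compression ratio = 3.8835


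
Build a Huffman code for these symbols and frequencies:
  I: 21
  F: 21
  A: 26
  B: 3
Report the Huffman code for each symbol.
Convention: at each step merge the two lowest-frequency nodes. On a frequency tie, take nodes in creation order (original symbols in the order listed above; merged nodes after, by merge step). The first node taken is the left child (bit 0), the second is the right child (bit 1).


Huffman tree construction:
Step 1: Merge B(3) + I(21) = 24
Step 2: Merge F(21) + (B+I)(24) = 45
Step 3: Merge A(26) + (F+(B+I))(45) = 71
Read each symbol's code off the tree from the root (left child = 0, right child = 1).

Codes:
  I: 111 (length 3)
  F: 10 (length 2)
  A: 0 (length 1)
  B: 110 (length 3)
Average code length: 140/71 = 1.9718 bits/symbol


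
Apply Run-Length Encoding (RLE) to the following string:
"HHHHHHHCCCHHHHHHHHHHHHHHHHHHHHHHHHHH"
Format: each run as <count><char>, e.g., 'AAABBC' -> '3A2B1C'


Scanning runs left to right:
  i=0: run of 'H' x 7 -> '7H'
  i=7: run of 'C' x 3 -> '3C'
  i=10: run of 'H' x 26 -> '26H'

RLE = 7H3C26H


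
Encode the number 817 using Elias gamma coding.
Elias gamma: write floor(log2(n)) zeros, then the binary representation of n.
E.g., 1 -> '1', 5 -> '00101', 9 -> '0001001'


num_bits = floor(log2(817)) + 1 = 10
leading_zeros = num_bits - 1 = 9
binary(817) = 1100110001

Elias gamma(817) = '000000000' + '1100110001' = 0000000001100110001 (19 bits)


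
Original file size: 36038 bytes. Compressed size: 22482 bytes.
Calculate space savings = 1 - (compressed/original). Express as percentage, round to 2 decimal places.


ratio = compressed/original = 22482/36038 = 0.623842
savings = 1 - ratio = 1 - 0.623842 = 0.376158
as a percentage: 0.376158 * 100 = 37.62%

Space savings = 1 - 22482/36038 = 37.62%


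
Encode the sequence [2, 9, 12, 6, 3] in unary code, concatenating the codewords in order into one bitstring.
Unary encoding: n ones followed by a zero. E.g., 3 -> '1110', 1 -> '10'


Encode each number as n ones followed by a terminating 0:
  2 -> 110 (3 bits)
  9 -> 1111111110 (10 bits)
  12 -> 1111111111110 (13 bits)
  6 -> 1111110 (7 bits)
  3 -> 1110 (4 bits)
Total length = 3 + 10 + 13 + 7 + 4 = 37 bits.

Unary([2, 9, 12, 6, 3]) = 1101111111110111111111111011111101110 (37 bits)


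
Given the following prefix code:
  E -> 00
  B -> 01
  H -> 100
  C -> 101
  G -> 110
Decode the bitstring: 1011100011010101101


Decoding step by step:
Bits 101 -> C
Bits 110 -> G
Bits 00 -> E
Bits 110 -> G
Bits 101 -> C
Bits 01 -> B
Bits 101 -> C


Decoded message: CGEGCBC


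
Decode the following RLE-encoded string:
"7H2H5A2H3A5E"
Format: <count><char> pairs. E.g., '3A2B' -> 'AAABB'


Expanding each <count><char> pair:
  7H -> 'HHHHHHH'
  2H -> 'HH'
  5A -> 'AAAAA'
  2H -> 'HH'
  3A -> 'AAA'
  5E -> 'EEEEE'

Decoded = HHHHHHHHHAAAAAHHAAAEEEEE


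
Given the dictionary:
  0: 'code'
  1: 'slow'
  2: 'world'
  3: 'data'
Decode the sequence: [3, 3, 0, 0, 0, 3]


Look up each index in the dictionary:
  3 -> 'data'
  3 -> 'data'
  0 -> 'code'
  0 -> 'code'
  0 -> 'code'
  3 -> 'data'

Decoded: "data data code code code data"


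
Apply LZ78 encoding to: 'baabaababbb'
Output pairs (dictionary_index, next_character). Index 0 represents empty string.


LZ78 encoding steps:
Dictionary: {0: ''}
Step 1: w='' (idx 0), next='b' -> output (0, 'b'), add 'b' as idx 1
Step 2: w='' (idx 0), next='a' -> output (0, 'a'), add 'a' as idx 2
Step 3: w='a' (idx 2), next='b' -> output (2, 'b'), add 'ab' as idx 3
Step 4: w='a' (idx 2), next='a' -> output (2, 'a'), add 'aa' as idx 4
Step 5: w='b' (idx 1), next='a' -> output (1, 'a'), add 'ba' as idx 5
Step 6: w='b' (idx 1), next='b' -> output (1, 'b'), add 'bb' as idx 6
Step 7: w='b' (idx 1), end of input -> output (1, '')


Encoded: [(0, 'b'), (0, 'a'), (2, 'b'), (2, 'a'), (1, 'a'), (1, 'b'), (1, '')]


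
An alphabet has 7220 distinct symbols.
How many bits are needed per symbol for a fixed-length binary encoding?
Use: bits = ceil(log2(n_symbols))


log2(7220) = 12.8178
Bracket: 2^12 = 4096 < 7220 <= 2^13 = 8192
So ceil(log2(7220)) = 13

bits = ceil(log2(7220)) = ceil(12.8178) = 13 bits


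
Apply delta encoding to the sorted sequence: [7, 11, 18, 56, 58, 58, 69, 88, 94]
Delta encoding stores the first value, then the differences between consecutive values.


First value: 7
Deltas:
  11 - 7 = 4
  18 - 11 = 7
  56 - 18 = 38
  58 - 56 = 2
  58 - 58 = 0
  69 - 58 = 11
  88 - 69 = 19
  94 - 88 = 6


Delta encoded: [7, 4, 7, 38, 2, 0, 11, 19, 6]


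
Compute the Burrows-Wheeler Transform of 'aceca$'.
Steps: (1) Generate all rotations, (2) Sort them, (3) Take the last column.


Rotations (sorted):
  0: $aceca -> last char: a
  1: a$acec -> last char: c
  2: aceca$ -> last char: $
  3: ca$ace -> last char: e
  4: ceca$a -> last char: a
  5: eca$ac -> last char: c


BWT = ac$eac


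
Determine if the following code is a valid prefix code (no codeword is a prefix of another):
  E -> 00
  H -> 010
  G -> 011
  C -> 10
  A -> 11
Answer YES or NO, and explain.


Checking each pair (does one codeword prefix another?):
  E='00' vs H='010': no prefix
  E='00' vs G='011': no prefix
  E='00' vs C='10': no prefix
  E='00' vs A='11': no prefix
  H='010' vs E='00': no prefix
  H='010' vs G='011': no prefix
  H='010' vs C='10': no prefix
  H='010' vs A='11': no prefix
  G='011' vs E='00': no prefix
  G='011' vs H='010': no prefix
  G='011' vs C='10': no prefix
  G='011' vs A='11': no prefix
  C='10' vs E='00': no prefix
  C='10' vs H='010': no prefix
  C='10' vs G='011': no prefix
  C='10' vs A='11': no prefix
  A='11' vs E='00': no prefix
  A='11' vs H='010': no prefix
  A='11' vs G='011': no prefix
  A='11' vs C='10': no prefix
No violation found over all pairs.

YES -- this is a valid prefix code. No codeword is a prefix of any other codeword.


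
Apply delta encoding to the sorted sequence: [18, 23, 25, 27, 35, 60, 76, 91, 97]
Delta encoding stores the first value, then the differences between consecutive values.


First value: 18
Deltas:
  23 - 18 = 5
  25 - 23 = 2
  27 - 25 = 2
  35 - 27 = 8
  60 - 35 = 25
  76 - 60 = 16
  91 - 76 = 15
  97 - 91 = 6


Delta encoded: [18, 5, 2, 2, 8, 25, 16, 15, 6]


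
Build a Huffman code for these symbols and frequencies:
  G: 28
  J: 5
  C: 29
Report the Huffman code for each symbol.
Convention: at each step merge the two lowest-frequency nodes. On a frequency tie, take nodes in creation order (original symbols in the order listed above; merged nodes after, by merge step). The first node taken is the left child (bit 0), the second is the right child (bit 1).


Huffman tree construction:
Step 1: Merge J(5) + G(28) = 33
Step 2: Merge C(29) + (J+G)(33) = 62
Read each symbol's code off the tree from the root (left child = 0, right child = 1).

Codes:
  G: 11 (length 2)
  J: 10 (length 2)
  C: 0 (length 1)
Average code length: 95/62 = 1.5323 bits/symbol


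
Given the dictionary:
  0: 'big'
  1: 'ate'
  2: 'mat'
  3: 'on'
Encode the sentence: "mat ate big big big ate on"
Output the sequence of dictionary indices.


Look up each word in the dictionary:
  'mat' -> 2
  'ate' -> 1
  'big' -> 0
  'big' -> 0
  'big' -> 0
  'ate' -> 1
  'on' -> 3

Encoded: [2, 1, 0, 0, 0, 1, 3]


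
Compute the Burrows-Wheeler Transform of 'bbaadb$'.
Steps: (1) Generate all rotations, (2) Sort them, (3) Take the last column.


Rotations (sorted):
  0: $bbaadb -> last char: b
  1: aadb$bb -> last char: b
  2: adb$bba -> last char: a
  3: b$bbaad -> last char: d
  4: baadb$b -> last char: b
  5: bbaadb$ -> last char: $
  6: db$bbaa -> last char: a


BWT = bbadb$a


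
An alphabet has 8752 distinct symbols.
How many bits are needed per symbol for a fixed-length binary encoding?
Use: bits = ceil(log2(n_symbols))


log2(8752) = 13.0954
Bracket: 2^13 = 8192 < 8752 <= 2^14 = 16384
So ceil(log2(8752)) = 14

bits = ceil(log2(8752)) = ceil(13.0954) = 14 bits


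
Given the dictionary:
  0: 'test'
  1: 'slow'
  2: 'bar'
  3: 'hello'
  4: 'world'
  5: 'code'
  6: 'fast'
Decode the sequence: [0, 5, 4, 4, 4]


Look up each index in the dictionary:
  0 -> 'test'
  5 -> 'code'
  4 -> 'world'
  4 -> 'world'
  4 -> 'world'

Decoded: "test code world world world"


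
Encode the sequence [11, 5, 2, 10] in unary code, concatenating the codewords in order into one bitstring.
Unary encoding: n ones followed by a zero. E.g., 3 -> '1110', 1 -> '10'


Encode each number as n ones followed by a terminating 0:
  11 -> 111111111110 (12 bits)
  5 -> 111110 (6 bits)
  2 -> 110 (3 bits)
  10 -> 11111111110 (11 bits)
Total length = 12 + 6 + 3 + 11 = 32 bits.

Unary([11, 5, 2, 10]) = 11111111111011111011011111111110 (32 bits)


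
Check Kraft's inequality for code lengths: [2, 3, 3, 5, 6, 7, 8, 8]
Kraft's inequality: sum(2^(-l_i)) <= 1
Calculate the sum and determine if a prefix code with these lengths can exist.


Sum = 2^(-2) + 2^(-3) + 2^(-3) + 2^(-5) + 2^(-6) + 2^(-7) + 2^(-8) + 2^(-8)
    = 0.25 + 0.125 + 0.125 + 0.03125 + 0.015625 + 0.0078125 + 0.00390625 + 0.00390625
    = 144/256 = 0.5625
Since 0.5625 <= 1, Kraft's inequality IS satisfied.
A prefix code with these lengths CAN exist.

Kraft sum = 0.5625. Satisfied.


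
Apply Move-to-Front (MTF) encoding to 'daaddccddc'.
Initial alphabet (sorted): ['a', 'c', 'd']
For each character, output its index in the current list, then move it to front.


MTF encoding:
'd': index 2 in ['a', 'c', 'd'] -> ['d', 'a', 'c']
'a': index 1 in ['d', 'a', 'c'] -> ['a', 'd', 'c']
'a': index 0 in ['a', 'd', 'c'] -> ['a', 'd', 'c']
'd': index 1 in ['a', 'd', 'c'] -> ['d', 'a', 'c']
'd': index 0 in ['d', 'a', 'c'] -> ['d', 'a', 'c']
'c': index 2 in ['d', 'a', 'c'] -> ['c', 'd', 'a']
'c': index 0 in ['c', 'd', 'a'] -> ['c', 'd', 'a']
'd': index 1 in ['c', 'd', 'a'] -> ['d', 'c', 'a']
'd': index 0 in ['d', 'c', 'a'] -> ['d', 'c', 'a']
'c': index 1 in ['d', 'c', 'a'] -> ['c', 'd', 'a']


Output: [2, 1, 0, 1, 0, 2, 0, 1, 0, 1]


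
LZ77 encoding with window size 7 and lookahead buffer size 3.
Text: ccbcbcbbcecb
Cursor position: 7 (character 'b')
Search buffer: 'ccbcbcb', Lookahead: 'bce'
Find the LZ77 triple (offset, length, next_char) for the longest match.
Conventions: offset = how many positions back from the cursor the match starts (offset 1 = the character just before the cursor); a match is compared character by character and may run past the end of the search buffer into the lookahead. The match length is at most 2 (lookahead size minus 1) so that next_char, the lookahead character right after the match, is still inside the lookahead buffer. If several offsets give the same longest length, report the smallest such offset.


Try each offset into the search buffer:
  offset=1 (pos 6, char 'b'): match length 1
  offset=2 (pos 5, char 'c'): match length 0
  offset=3 (pos 4, char 'b'): match length 2
  offset=4 (pos 3, char 'c'): match length 0
  offset=5 (pos 2, char 'b'): match length 2
  offset=6 (pos 1, char 'c'): match length 0
  offset=7 (pos 0, char 'c'): match length 0
Longest match has length 2, found at offsets 3, 5; take the smallest, offset 3.
next_char = character at position 7 + 2 = 9 -> 'e'

Best match: offset=3, length=2 (matching 'bc' starting at position 4)
LZ77 triple: (3, 2, 'e')


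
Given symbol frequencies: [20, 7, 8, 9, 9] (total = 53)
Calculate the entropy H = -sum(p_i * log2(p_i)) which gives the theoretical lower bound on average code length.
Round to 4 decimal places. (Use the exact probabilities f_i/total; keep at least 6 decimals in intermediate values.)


Per-symbol terms -p_i * log2(p_i) with p_i = f_i/53:
  p = 20/53 = 0.377358: log2(p) = -1.405992, -p*log2(p) = 0.530563
  p = 7/53 = 0.132075: log2(p) = -2.920566, -p*log2(p) = 0.385735
  p = 8/53 = 0.150943: log2(p) = -2.727920, -p*log2(p) = 0.411762
  p = 9/53 = 0.169811: log2(p) = -2.557995, -p*log2(p) = 0.434377
  p = 9/53 = 0.169811: log2(p) = -2.557995, -p*log2(p) = 0.434377
H = 0.530563 + 0.385735 + 0.411762 + 0.434377 + 0.434377 = 2.196814

H = 2.1968 bits/symbol


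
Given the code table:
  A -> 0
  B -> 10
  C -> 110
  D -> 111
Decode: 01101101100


Decoding:
0 -> A
110 -> C
110 -> C
110 -> C
0 -> A


Result: ACCCA


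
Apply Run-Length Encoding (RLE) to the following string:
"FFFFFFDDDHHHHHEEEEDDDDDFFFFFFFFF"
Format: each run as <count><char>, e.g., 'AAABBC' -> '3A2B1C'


Scanning runs left to right:
  i=0: run of 'F' x 6 -> '6F'
  i=6: run of 'D' x 3 -> '3D'
  i=9: run of 'H' x 5 -> '5H'
  i=14: run of 'E' x 4 -> '4E'
  i=18: run of 'D' x 5 -> '5D'
  i=23: run of 'F' x 9 -> '9F'

RLE = 6F3D5H4E5D9F


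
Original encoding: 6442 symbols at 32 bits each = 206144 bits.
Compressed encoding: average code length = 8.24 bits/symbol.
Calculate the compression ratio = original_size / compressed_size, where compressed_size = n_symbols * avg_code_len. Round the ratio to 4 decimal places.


original_size = n_symbols * orig_bits = 6442 * 32 = 206144 bits
compressed_size = n_symbols * avg_code_len = 6442 * 8.24 = 53082.08 bits
ratio = original_size / compressed_size = 206144 / 53082.08 = 3.8835

Compression ratio = 3.8835


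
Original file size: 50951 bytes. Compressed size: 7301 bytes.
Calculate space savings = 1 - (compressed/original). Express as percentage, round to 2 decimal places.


ratio = compressed/original = 7301/50951 = 0.143295
savings = 1 - ratio = 1 - 0.143295 = 0.856705
as a percentage: 0.856705 * 100 = 85.67%

Space savings = 1 - 7301/50951 = 85.67%


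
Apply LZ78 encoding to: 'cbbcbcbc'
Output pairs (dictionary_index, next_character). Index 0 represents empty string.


LZ78 encoding steps:
Dictionary: {0: ''}
Step 1: w='' (idx 0), next='c' -> output (0, 'c'), add 'c' as idx 1
Step 2: w='' (idx 0), next='b' -> output (0, 'b'), add 'b' as idx 2
Step 3: w='b' (idx 2), next='c' -> output (2, 'c'), add 'bc' as idx 3
Step 4: w='bc' (idx 3), next='b' -> output (3, 'b'), add 'bcb' as idx 4
Step 5: w='c' (idx 1), end of input -> output (1, '')


Encoded: [(0, 'c'), (0, 'b'), (2, 'c'), (3, 'b'), (1, '')]


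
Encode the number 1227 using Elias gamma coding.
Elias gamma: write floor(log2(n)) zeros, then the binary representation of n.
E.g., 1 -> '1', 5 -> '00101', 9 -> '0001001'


num_bits = floor(log2(1227)) + 1 = 11
leading_zeros = num_bits - 1 = 10
binary(1227) = 10011001011

Elias gamma(1227) = '0000000000' + '10011001011' = 000000000010011001011 (21 bits)


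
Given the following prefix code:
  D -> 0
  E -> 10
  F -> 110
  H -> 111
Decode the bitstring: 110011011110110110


Decoding step by step:
Bits 110 -> F
Bits 0 -> D
Bits 110 -> F
Bits 111 -> H
Bits 10 -> E
Bits 110 -> F
Bits 110 -> F


Decoded message: FDFHEFF


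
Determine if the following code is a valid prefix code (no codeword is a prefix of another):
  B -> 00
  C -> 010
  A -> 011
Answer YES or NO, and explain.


Checking each pair (does one codeword prefix another?):
  B='00' vs C='010': no prefix
  B='00' vs A='011': no prefix
  C='010' vs B='00': no prefix
  C='010' vs A='011': no prefix
  A='011' vs B='00': no prefix
  A='011' vs C='010': no prefix
No violation found over all pairs.

YES -- this is a valid prefix code. No codeword is a prefix of any other codeword.


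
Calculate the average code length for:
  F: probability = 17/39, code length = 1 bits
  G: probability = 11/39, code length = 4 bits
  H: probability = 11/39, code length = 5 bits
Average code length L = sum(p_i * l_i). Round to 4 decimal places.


Weighted contributions p_i * l_i:
  F: (17/39) * 1 = 17/39
  G: (11/39) * 4 = 44/39
  H: (11/39) * 5 = 55/39
Sum = (17 + 44 + 55)/39 = 116/39

L = 116/39 = 2.9744 bits/symbol


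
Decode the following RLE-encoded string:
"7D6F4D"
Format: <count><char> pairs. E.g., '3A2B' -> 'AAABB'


Expanding each <count><char> pair:
  7D -> 'DDDDDDD'
  6F -> 'FFFFFF'
  4D -> 'DDDD'

Decoded = DDDDDDDFFFFFFDDDD
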